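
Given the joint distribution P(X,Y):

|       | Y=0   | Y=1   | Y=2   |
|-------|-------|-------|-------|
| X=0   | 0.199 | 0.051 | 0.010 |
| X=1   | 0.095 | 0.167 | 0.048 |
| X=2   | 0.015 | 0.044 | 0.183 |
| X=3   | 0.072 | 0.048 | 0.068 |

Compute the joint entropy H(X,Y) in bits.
3.1978 bits

H(X,Y) = -Σ_{x,y} P(x,y) log₂ P(x,y). Per-cell terms -P(x,y)·log₂P(x,y):
  X=0: 0.46350, 0.21896, 0.06644
  X=1: 0.32261, 0.43121, 0.21028
  X=2: 0.09088, 0.19828, 0.44837
  X=3: 0.27330, 0.21028, 0.26373
Sum of the 12 terms: H(X,Y) = 3.1978 bits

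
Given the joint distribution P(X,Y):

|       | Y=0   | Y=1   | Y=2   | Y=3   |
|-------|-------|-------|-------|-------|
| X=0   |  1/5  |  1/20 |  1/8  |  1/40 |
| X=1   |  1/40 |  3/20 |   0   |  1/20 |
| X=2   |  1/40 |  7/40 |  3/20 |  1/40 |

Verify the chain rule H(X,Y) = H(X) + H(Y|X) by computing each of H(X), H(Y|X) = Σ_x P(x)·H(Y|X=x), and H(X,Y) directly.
H(X) = 1.5436 bits, H(Y|X) = 1.5213 bits, H(X,Y) = 3.0649 bits

Marginal of X (row sums):
  P(X=0) = 1/5 + 1/20 + 1/8 + 1/40 = 2/5
  P(X=1) = 1/40 + 3/20 + 0 + 1/20 = 9/40
  P(X=2) = 1/40 + 7/40 + 3/20 + 1/40 = 3/8
H(X) = -[(2/5)·log₂(2/5) + (9/40)·log₂(9/40) + (3/8)·log₂(3/8)]
  = 0.52877 + 0.48420 + 0.53064 = 1.5436 bits

H(Y|X) = Σ_x P(x)·H(Y|X=x):
  X=0: P(X=0) = 2/5, P(Y|X=0) = (1/2, 1/8, 5/16, 1/16) → H(Y|X=0) = 1.64940
  X=1: P(X=1) = 9/40, P(Y|X=1) = (1/9, 2/3, 0, 2/9) → H(Y|X=1) = 1.22439
  X=2: P(X=2) = 3/8, P(Y|X=2) = (1/15, 7/15, 2/5, 1/15) → H(Y|X=2) = 1.56281
H(Y|X) = (2/5)·1.64940 + (9/40)·1.22439 + (3/8)·1.56281 = 1.5213 bits

H(X,Y) = -Σ_{x,y} P(x,y) log₂ P(x,y). Per-cell terms -P(x,y)·log₂P(x,y):
  X=0: 0.46439, 0.21610, 0.37500, 0.13305
  X=1: 0.13305, 0.41054, 0.00000, 0.21610
  X=2: 0.13305, 0.44005, 0.41054, 0.13305
  (cells with P = 0 contribute 0)
Sum of the 12 terms: H(X,Y) = 3.0649 bits

Chain rule check:
  H(X) + H(Y|X) = 1.5436 + 1.5213 = 3.0649 bits
  H(X,Y) = 3.0649 bits
✓ Chain rule verified.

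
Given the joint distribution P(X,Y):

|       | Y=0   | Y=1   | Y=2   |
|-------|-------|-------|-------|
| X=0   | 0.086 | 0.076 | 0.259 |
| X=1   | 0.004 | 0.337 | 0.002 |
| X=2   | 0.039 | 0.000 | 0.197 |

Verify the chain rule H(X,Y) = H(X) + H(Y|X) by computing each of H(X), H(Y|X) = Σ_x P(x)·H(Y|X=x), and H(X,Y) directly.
H(X) = 1.5466 bits, H(Y|X) = 0.7680 bits, H(X,Y) = 2.3146 bits

Marginal of X (row sums):
  P(X=0) = 0.086 + 0.076 + 0.259 = 0.421
  P(X=1) = 0.004 + 0.337 + 0.002 = 0.343
  P(X=2) = 0.039 + 0.000 + 0.197 = 0.236
H(X) = -[0.421·log₂(0.421) + 0.343·log₂(0.343) + 0.236·log₂(0.236)]
  = 0.5255 + 0.5295 + 0.4916 = 1.5466 bits

H(Y|X) = Σ_x P(x)·H(Y|X=x):
  X=0: P(X=0) = 0.421, P(Y|X=0) = (86/421, 76/421, 259/421) → H(Y|X=0) = 1.3451
  X=1: P(X=1) = 0.343, P(Y|X=1) = (4/343, 337/343, 2/343) → H(Y|X=1) = 0.1432
  X=2: P(X=2) = 0.236, P(Y|X=2) = (39/236, 0, 197/236) → H(Y|X=2) = 0.6467
H(Y|X) = 0.421·1.3451 + 0.343·0.1432 + 0.236·0.6467 = 0.7680 bits

H(X,Y) = -Σ_{x,y} P(x,y) log₂ P(x,y). Per-cell terms -P(x,y)·log₂P(x,y):
  X=0: 0.3044, 0.2826, 0.5048
  X=1: 0.0319, 0.5288, 0.0179
  X=2: 0.1825, 0.0000, 0.4617
  (cells with P = 0 contribute 0)
Sum of the 9 terms: H(X,Y) = 2.3146 bits

Chain rule check:
  H(X) + H(Y|X) = 1.5466 + 0.7680 = 2.3146 bits
  H(X,Y) = 2.3146 bits
✓ Chain rule verified.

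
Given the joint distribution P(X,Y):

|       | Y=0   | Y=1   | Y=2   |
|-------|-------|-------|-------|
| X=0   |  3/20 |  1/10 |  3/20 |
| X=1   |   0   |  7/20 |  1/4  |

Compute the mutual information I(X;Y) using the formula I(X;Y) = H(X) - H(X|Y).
0.2453 bits

I(X;Y) = H(X) - H(X|Y)

Marginal of X (row sums):
  P(X=0) = 3/20 + 1/10 + 3/20 = 2/5
  P(X=1) = 0 + 7/20 + 1/4 = 3/5
H(X) = -[(2/5)·log₂(2/5) + (3/5)·log₂(3/5)]
  = 0.528771 + 0.442179 = 0.97095 bits

Marginal of Y (column sums):
  P(Y=0) = 3/20 + 0 = 3/20
  P(Y=1) = 1/10 + 7/20 = 9/20
  P(Y=2) = 3/20 + 1/4 = 2/5
H(X|Y) = Σ_y P(y)·H(X|Y=y):
  Y=0: P(Y=0) = 3/20, P(X|Y=0) = (1, 0) → H(X|Y=0) = 0.000000
  Y=1: P(Y=1) = 9/20, P(X|Y=1) = (2/9, 7/9) → H(X|Y=1) = 0.764205
  Y=2: P(Y=2) = 2/5, P(X|Y=2) = (3/8, 5/8) → H(X|Y=2) = 0.954434
H(X|Y) = (3/20)·0.000000 + (9/20)·0.764205 + (2/5)·0.954434 = 0.72567 bits

I(X;Y) = H(X) - H(X|Y) = 0.97095 - 0.72567 = 0.2453 bits

Cross-check via I(X;Y) = H(X) + H(Y) - H(X,Y): computing H(Y) from the column sums and H(X,Y) from the 6 cells in the same way gives H(Y) = 1.45772 bits and H(X,Y) = 2.18338 bits, so
I(X;Y) = 0.97095 + 1.45772 - 2.18338 = 0.2453 bits ✓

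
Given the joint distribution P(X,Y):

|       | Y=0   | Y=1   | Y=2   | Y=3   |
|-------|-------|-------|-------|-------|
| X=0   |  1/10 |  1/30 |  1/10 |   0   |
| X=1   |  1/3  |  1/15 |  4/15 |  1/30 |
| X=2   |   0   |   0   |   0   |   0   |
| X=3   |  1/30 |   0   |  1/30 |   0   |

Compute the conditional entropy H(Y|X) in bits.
1.5054 bits

H(Y|X) = H(X,Y) - H(X)

H(X,Y) = -Σ_{x,y} P(x,y) log₂ P(x,y). Per-cell terms -P(x,y)·log₂P(x,y):
  X=0: 0.332193, 0.163563, 0.332193, 0.000000
  X=1: 0.528321, 0.260459, 0.508504, 0.163563
  X=2: 0.000000, 0.000000, 0.000000, 0.000000
  X=3: 0.163563, 0.000000, 0.163563, 0.000000
  (cells with P = 0 contribute 0)
Sum of the 16 terms: H(X,Y) = 2.61592 bits

Marginal of X (row sums):
  P(X=0) = 1/10 + 1/30 + 1/10 + 0 = 7/30
  P(X=1) = 1/3 + 1/15 + 4/15 + 1/30 = 7/10
  P(X=2) = 0 + 0 + 0 + 0 = 0
  P(X=3) = 1/30 + 0 + 1/30 + 0 = 1/15
H(X) = -[(7/30)·log₂(7/30) + (7/10)·log₂(7/10) + (1/15)·log₂(1/15)]   (outcomes with P = 0 contribute 0)
  = 0.489892 + 0.360201 + 0.260459 = 1.11055 bits

H(Y|X) = H(X,Y) - H(X) = 2.61592 - 1.11055 = 1.5054 bits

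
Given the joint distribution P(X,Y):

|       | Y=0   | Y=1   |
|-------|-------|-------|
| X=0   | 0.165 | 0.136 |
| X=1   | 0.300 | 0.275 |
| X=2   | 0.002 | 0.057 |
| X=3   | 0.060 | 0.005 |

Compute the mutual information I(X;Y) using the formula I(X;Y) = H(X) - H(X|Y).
0.0867 bits

I(X;Y) = H(X) - H(X|Y)

Marginal of X (row sums):
  P(X=0) = 0.165 + 0.136 = 0.301
  P(X=1) = 0.300 + 0.275 = 0.575
  P(X=2) = 0.002 + 0.057 = 0.059
  P(X=3) = 0.060 + 0.005 = 0.065
H(X) = -[0.301·log₂(0.301) + 0.575·log₂(0.575) + 0.059·log₂(0.059) + 0.065·log₂(0.065)]
  = 0.5214 + 0.4591 + 0.2409 + 0.2563 = 1.4777 bits

Marginal of Y (column sums):
  P(Y=0) = 0.165 + 0.300 + 0.002 + 0.060 = 0.527
  P(Y=1) = 0.136 + 0.275 + 0.057 + 0.005 = 0.473
H(X|Y) = Σ_y P(y)·H(X|Y=y):
  Y=0: P(Y=0) = 0.527, P(X|Y=0) = (165/527, 300/527, 2/527, 60/527) → H(X|Y=0) = 1.3747
  Y=1: P(Y=1) = 0.473, P(X|Y=1) = (136/473, 25/43, 57/473, 5/473) → H(X|Y=1) = 1.4092
H(X|Y) = 0.527·1.3747 + 0.473·1.4092 = 1.3910 bits

I(X;Y) = H(X) - H(X|Y) = 1.4777 - 1.3910 = 0.0867 bits

Cross-check via I(X;Y) = H(X) + H(Y) - H(X,Y): computing H(Y) from the column sums and H(X,Y) from the 8 cells in the same way gives H(Y) = 0.9979 bits and H(X,Y) = 2.3889 bits, so
I(X;Y) = 1.4777 + 0.9979 - 2.3889 = 0.0867 bits ✓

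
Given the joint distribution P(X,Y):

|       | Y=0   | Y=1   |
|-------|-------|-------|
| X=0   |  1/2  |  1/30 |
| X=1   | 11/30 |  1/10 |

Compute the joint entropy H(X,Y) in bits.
1.5265 bits

H(X,Y) = -Σ_{x,y} P(x,y) log₂ P(x,y). Per-cell terms -P(x,y)·log₂P(x,y):
  X=0: 0.5000, 0.1636
  X=1: 0.5307, 0.3322
Sum of the 4 terms: H(X,Y) = 1.5265 bits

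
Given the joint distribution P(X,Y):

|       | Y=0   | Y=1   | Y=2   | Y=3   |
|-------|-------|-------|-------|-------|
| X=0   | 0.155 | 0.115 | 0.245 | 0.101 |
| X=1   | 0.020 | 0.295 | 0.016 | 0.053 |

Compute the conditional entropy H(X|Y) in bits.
0.6706 bits

H(X|Y) = H(X,Y) - H(Y)

H(X,Y) = -Σ_{x,y} P(x,y) log₂ P(x,y). Per-cell terms -P(x,y)·log₂P(x,y):
  X=0: 0.41690, 0.35883, 0.49714, 0.33406
  X=1: 0.11288, 0.51956, 0.09545, 0.22461
Sum of the 8 terms: H(X,Y) = 2.55943 bits

Marginal of Y (column sums):
  P(Y=0) = 0.155 + 0.020 = 0.175
  P(Y=1) = 0.115 + 0.295 = 0.410
  P(Y=2) = 0.245 + 0.016 = 0.261
  P(Y=3) = 0.101 + 0.053 = 0.154
H(Y) = -[0.175·log₂(0.175) + 0.410·log₂(0.410) + 0.261·log₂(0.261) + 0.154·log₂(0.154)]
  = 0.44005 + 0.52738 + 0.50579 + 0.41565 = 1.88887 bits

H(X|Y) = H(X,Y) - H(Y) = 2.55943 - 1.88887 = 0.6706 bits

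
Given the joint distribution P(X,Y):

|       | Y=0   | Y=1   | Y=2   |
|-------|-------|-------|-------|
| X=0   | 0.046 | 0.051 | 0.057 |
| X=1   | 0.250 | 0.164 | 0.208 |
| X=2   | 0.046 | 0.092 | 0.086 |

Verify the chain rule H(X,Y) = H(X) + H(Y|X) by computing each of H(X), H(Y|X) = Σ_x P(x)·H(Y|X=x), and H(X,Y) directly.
H(X) = 1.3252 bits, H(Y|X) = 1.5580 bits, H(X,Y) = 2.8832 bits

Marginal of X (row sums):
  P(X=0) = 0.046 + 0.051 + 0.057 = 0.154
  P(X=1) = 0.250 + 0.164 + 0.208 = 0.622
  P(X=2) = 0.046 + 0.092 + 0.086 = 0.224
H(X) = -[0.154·log₂(0.154) + 0.622·log₂(0.622) + 0.224·log₂(0.224)]
  = 0.41565 + 0.42608 + 0.48349 = 1.3252 bits

H(Y|X) = Σ_x P(x)·H(Y|X=x):
  X=0: P(X=0) = 0.154, P(Y|X=0) = (23/77, 51/154, 57/154) → H(Y|X=0) = 1.57943
  X=1: P(X=1) = 0.622, P(Y|X=1) = (125/311, 82/311, 104/311) → H(Y|X=1) = 1.56409
  X=2: P(X=2) = 0.224, P(Y|X=2) = (23/112, 23/56, 43/112) → H(Y|X=2) = 1.52651
H(Y|X) = 0.154·1.57943 + 0.622·1.56409 + 0.224·1.52651 = 1.5580 bits

H(X,Y) = -Σ_{x,y} P(x,y) log₂ P(x,y). Per-cell terms -P(x,y)·log₂P(x,y):
  X=0: 0.20434, 0.21896, 0.23557
  X=1: 0.50000, 0.42775, 0.47119
  X=2: 0.20434, 0.31668, 0.30440
Sum of the 9 terms: H(X,Y) = 2.8832 bits

Chain rule check:
  H(X) + H(Y|X) = 1.3252 + 1.5580 = 2.8832 bits
  H(X,Y) = 2.8832 bits
✓ Chain rule verified.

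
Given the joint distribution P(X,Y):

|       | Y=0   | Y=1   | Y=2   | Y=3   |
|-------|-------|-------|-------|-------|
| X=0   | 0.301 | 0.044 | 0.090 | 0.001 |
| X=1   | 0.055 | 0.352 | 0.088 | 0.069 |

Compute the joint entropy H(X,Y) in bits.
2.3774 bits

H(X,Y) = -Σ_{x,y} P(x,y) log₂ P(x,y). Per-cell terms -P(x,y)·log₂P(x,y):
  X=0: 0.52138, 0.19828, 0.31265, 0.00997
  X=1: 0.23014, 0.53024, 0.30856, 0.26615
Sum of the 8 terms: H(X,Y) = 2.3774 bits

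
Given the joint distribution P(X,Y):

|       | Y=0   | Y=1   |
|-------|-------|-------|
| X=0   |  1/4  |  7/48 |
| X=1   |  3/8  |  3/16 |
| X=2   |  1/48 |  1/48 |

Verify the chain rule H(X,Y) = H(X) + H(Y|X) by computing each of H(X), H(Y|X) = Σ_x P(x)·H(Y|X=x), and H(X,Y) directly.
H(X) = 1.1872 bits, H(Y|X) = 0.9340 bits, H(X,Y) = 2.1212 bits

Marginal of X (row sums):
  P(X=0) = 1/4 + 7/48 = 19/48
  P(X=1) = 3/8 + 3/16 = 9/16
  P(X=2) = 1/48 + 1/48 = 1/24
H(X) = -[(19/48)·log₂(19/48) + (9/16)·log₂(9/16) + (1/24)·log₂(1/24)]
  = 0.52924 + 0.46692 + 0.19104 = 1.1872 bits

H(Y|X) = Σ_x P(x)·H(Y|X=x):
  X=0: P(X=0) = 19/48, P(Y|X=0) = (12/19, 7/19) → H(Y|X=0) = 0.94945
  X=1: P(X=1) = 9/16, P(Y|X=1) = (2/3, 1/3) → H(Y|X=1) = 0.91830
  X=2: P(X=2) = 1/24, P(Y|X=2) = (1/2, 1/2) → H(Y|X=2) = 1.00000
H(Y|X) = (19/48)·0.94945 + (9/16)·0.91830 + (1/24)·1.00000 = 0.9340 bits

H(X,Y) = -Σ_{x,y} P(x,y) log₂ P(x,y). Per-cell terms -P(x,y)·log₂P(x,y):
  X=0: 0.50000, 0.40507
  X=1: 0.53064, 0.45282
  X=2: 0.11635, 0.11635
Sum of the 6 terms: H(X,Y) = 2.1212 bits

Chain rule check:
  H(X) + H(Y|X) = 1.1872 + 0.9340 = 2.1212 bits
  H(X,Y) = 2.1212 bits
✓ Chain rule verified.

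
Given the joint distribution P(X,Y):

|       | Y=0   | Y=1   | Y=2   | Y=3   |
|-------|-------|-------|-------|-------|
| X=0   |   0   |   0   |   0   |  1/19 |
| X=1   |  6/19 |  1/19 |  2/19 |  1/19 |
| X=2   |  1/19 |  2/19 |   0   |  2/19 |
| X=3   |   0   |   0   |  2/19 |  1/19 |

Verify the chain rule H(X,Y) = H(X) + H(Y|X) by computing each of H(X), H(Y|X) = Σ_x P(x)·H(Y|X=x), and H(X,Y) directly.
H(X) = 1.6383 bits, H(Y|X) = 1.3723 bits, H(X,Y) = 3.0106 bits

Marginal of X (row sums):
  P(X=0) = 0 + 0 + 0 + 1/19 = 1/19
  P(X=1) = 6/19 + 1/19 + 2/19 + 1/19 = 10/19
  P(X=2) = 1/19 + 2/19 + 0 + 2/19 = 5/19
  P(X=3) = 0 + 0 + 2/19 + 1/19 = 3/19
H(X) = -[(1/19)·log₂(1/19) + (10/19)·log₂(10/19) + (5/19)·log₂(5/19) + (3/19)·log₂(3/19)]
  = 0.22358 + 0.48737 + 0.50684 + 0.42047 = 1.6383 bits

H(Y|X) = Σ_x P(x)·H(Y|X=x):
  X=0: P(X=0) = 1/19, P(Y|X=0) = (0, 0, 0, 1) → H(Y|X=0) = 0.00000
  X=1: P(X=1) = 10/19, P(Y|X=1) = (3/5, 1/10, 1/5, 1/10) → H(Y|X=1) = 1.57095
  X=2: P(X=2) = 5/19, P(Y|X=2) = (1/5, 2/5, 0, 2/5) → H(Y|X=2) = 1.52193
  X=3: P(X=3) = 3/19, P(Y|X=3) = (0, 0, 2/3, 1/3) → H(Y|X=3) = 0.91830
H(Y|X) = (1/19)·0.00000 + (10/19)·1.57095 + (5/19)·1.52193 + (3/19)·0.91830 = 1.3723 bits

H(X,Y) = -Σ_{x,y} P(x,y) log₂ P(x,y). Per-cell terms -P(x,y)·log₂P(x,y):
  X=0: 0.00000, 0.00000, 0.00000, 0.22358
  X=1: 0.52515, 0.22358, 0.34189, 0.22358
  X=2: 0.22358, 0.34189, 0.00000, 0.34189
  X=3: 0.00000, 0.00000, 0.34189, 0.22358
  (cells with P = 0 contribute 0)
Sum of the 16 terms: H(X,Y) = 3.0106 bits

Chain rule check:
  H(X) + H(Y|X) = 1.6383 + 1.3723 = 3.0106 bits
  H(X,Y) = 3.0106 bits
✓ Chain rule verified.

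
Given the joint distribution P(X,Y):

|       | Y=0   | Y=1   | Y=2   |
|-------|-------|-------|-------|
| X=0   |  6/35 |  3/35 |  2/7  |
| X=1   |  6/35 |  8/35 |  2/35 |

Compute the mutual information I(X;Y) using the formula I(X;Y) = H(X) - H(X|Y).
0.1633 bits

I(X;Y) = H(X) - H(X|Y)

Marginal of X (row sums):
  P(X=0) = 6/35 + 3/35 + 2/7 = 19/35
  P(X=1) = 6/35 + 8/35 + 2/35 = 16/35
H(X) = -[(19/35)·log₂(19/35) + (16/35)·log₂(16/35)]
  = 0.4785 + 0.5162 = 0.9947 bits

Marginal of Y (column sums):
  P(Y=0) = 6/35 + 6/35 = 12/35
  P(Y=1) = 3/35 + 8/35 = 11/35
  P(Y=2) = 2/7 + 2/35 = 12/35
H(X|Y) = Σ_y P(y)·H(X|Y=y):
  Y=0: P(Y=0) = 12/35, P(X|Y=0) = (1/2, 1/2) → H(X|Y=0) = 1.0000
  Y=1: P(Y=1) = 11/35, P(X|Y=1) = (3/11, 8/11) → H(X|Y=1) = 0.8454
  Y=2: P(Y=2) = 12/35, P(X|Y=2) = (5/6, 1/6) → H(X|Y=2) = 0.6500
H(X|Y) = (12/35)·1.0000 + (11/35)·0.8454 + (12/35)·0.6500 = 0.8314 bits

I(X;Y) = H(X) - H(X|Y) = 0.9947 - 0.8314 = 0.1633 bits

Cross-check via I(X;Y) = H(X) + H(Y) - H(X,Y): computing H(Y) from the column sums and H(X,Y) from the 6 cells in the same way gives H(Y) = 1.5838 bits and H(X,Y) = 2.4152 bits, so
I(X;Y) = 0.9947 + 1.5838 - 2.4152 = 0.1633 bits ✓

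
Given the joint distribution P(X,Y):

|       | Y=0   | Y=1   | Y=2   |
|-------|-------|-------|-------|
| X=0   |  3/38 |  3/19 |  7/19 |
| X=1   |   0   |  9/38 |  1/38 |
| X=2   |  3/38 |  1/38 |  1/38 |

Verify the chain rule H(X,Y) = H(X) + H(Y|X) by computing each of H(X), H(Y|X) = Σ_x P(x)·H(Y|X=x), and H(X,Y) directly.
H(X) = 1.3303 bits, H(Y|X) = 1.1058 bits, H(X,Y) = 2.4360 bits

Marginal of X (row sums):
  P(X=0) = 3/38 + 3/19 + 7/19 = 23/38
  P(X=1) = 0 + 9/38 + 1/38 = 5/19
  P(X=2) = 3/38 + 1/38 + 1/38 = 5/38
H(X) = -[(23/38)·log₂(23/38) + (5/19)·log₂(5/19) + (5/38)·log₂(5/38)]
  = 0.43843 + 0.50684 + 0.38500 = 1.3303 bits

H(Y|X) = Σ_x P(x)·H(Y|X=x):
  X=0: P(X=0) = 23/38, P(Y|X=0) = (3/23, 6/23, 14/23) → H(Y|X=0) = 1.32497
  X=1: P(X=1) = 5/19, P(Y|X=1) = (0, 9/10, 1/10) → H(Y|X=1) = 0.46900
  X=2: P(X=2) = 5/38, P(Y|X=2) = (3/5, 1/5, 1/5) → H(Y|X=2) = 1.37095
H(Y|X) = (23/38)·1.32497 + (5/19)·0.46900 + (5/38)·1.37095 = 1.1058 bits

H(X,Y) = -Σ_{x,y} P(x,y) log₂ P(x,y). Per-cell terms -P(x,y)·log₂P(x,y):
  X=0: 0.28918, 0.42047, 0.53074
  X=1: 0.00000, 0.49216, 0.13810
  X=2: 0.28918, 0.13810, 0.13810
  (cells with P = 0 contribute 0)
Sum of the 9 terms: H(X,Y) = 2.4360 bits

Chain rule check:
  H(X) + H(Y|X) = 1.3303 + 1.1058 = 2.4361 bits
  H(X,Y) = 2.4360 bits
✓ Chain rule verified (Δ = 0.0001 is 4-dp rounding noise: each of the three values was rounded independently).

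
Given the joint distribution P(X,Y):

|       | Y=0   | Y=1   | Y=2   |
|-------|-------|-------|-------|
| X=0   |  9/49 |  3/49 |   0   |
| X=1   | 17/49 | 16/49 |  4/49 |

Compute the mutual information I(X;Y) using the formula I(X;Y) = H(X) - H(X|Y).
0.0653 bits

I(X;Y) = H(X) - H(X|Y)

Marginal of X (row sums):
  P(X=0) = 9/49 + 3/49 + 0 = 12/49
  P(X=1) = 17/49 + 16/49 + 4/49 = 37/49
H(X) = -[(12/49)·log₂(12/49) + (37/49)·log₂(37/49)]
  = 0.4971 + 0.3060 = 0.8031 bits

Marginal of Y (column sums):
  P(Y=0) = 9/49 + 17/49 = 26/49
  P(Y=1) = 3/49 + 16/49 = 19/49
  P(Y=2) = 0 + 4/49 = 4/49
H(X|Y) = Σ_y P(y)·H(X|Y=y):
  Y=0: P(Y=0) = 26/49, P(X|Y=0) = (9/26, 17/26) → H(X|Y=0) = 0.9306
  Y=1: P(Y=1) = 19/49, P(X|Y=1) = (3/19, 16/19) → H(X|Y=1) = 0.6292
  Y=2: P(Y=2) = 4/49, P(X|Y=2) = (0, 1) → H(X|Y=2) = 0.0000
H(X|Y) = (26/49)·0.9306 + (19/49)·0.6292 + (4/49)·0.0000 = 0.7378 bits

I(X;Y) = H(X) - H(X|Y) = 0.8031 - 0.7378 = 0.0653 bits

Cross-check via I(X;Y) = H(X) + H(Y) - H(X,Y): computing H(Y) from the column sums and H(X,Y) from the 6 cells in the same way gives H(Y) = 1.3102 bits and H(X,Y) = 2.0480 bits, so
I(X;Y) = 0.8031 + 1.3102 - 2.0480 = 0.0653 bits ✓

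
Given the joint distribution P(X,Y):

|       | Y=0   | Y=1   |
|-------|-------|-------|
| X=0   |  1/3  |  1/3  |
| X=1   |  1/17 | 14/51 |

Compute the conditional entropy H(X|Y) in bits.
0.8429 bits

H(X|Y) = H(X,Y) - H(Y)

H(X,Y) = -Σ_{x,y} P(x,y) log₂ P(x,y). Per-cell terms -P(x,y)·log₂P(x,y):
  X=0: 0.52832, 0.52832
  X=1: 0.24044, 0.51198
Sum of the 4 terms: H(X,Y) = 1.8091 bits

Marginal of Y (column sums):
  P(Y=0) = 1/3 + 1/17 = 20/51
  P(Y=1) = 1/3 + 14/51 = 31/51
H(Y) = -[(20/51)·log₂(20/51) + (31/51)·log₂(31/51)]
  = 0.52961 + 0.43657 = 0.9662 bits

H(X|Y) = H(X,Y) - H(Y) = 1.8091 - 0.9662 = 0.8429 bits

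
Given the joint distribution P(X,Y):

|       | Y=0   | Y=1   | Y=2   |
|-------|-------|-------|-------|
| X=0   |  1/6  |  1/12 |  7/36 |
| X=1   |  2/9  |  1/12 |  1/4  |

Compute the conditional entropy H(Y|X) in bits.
1.4788 bits

H(Y|X) = H(X,Y) - H(X)

H(X,Y) = -Σ_{x,y} P(x,y) log₂ P(x,y). Per-cell terms -P(x,y)·log₂P(x,y):
  X=0: 0.43083, 0.29875, 0.45939
  X=1: 0.48221, 0.29875, 0.50000
Sum of the 6 terms: H(X,Y) = 2.4699 bits

Marginal of X (row sums):
  P(X=0) = 1/6 + 1/12 + 7/36 = 4/9
  P(X=1) = 2/9 + 1/12 + 1/4 = 5/9
H(X) = -[(4/9)·log₂(4/9) + (5/9)·log₂(5/9)]
  = 0.51997 + 0.47111 = 0.9911 bits

H(Y|X) = H(X,Y) - H(X) = 2.4699 - 0.9911 = 1.4788 bits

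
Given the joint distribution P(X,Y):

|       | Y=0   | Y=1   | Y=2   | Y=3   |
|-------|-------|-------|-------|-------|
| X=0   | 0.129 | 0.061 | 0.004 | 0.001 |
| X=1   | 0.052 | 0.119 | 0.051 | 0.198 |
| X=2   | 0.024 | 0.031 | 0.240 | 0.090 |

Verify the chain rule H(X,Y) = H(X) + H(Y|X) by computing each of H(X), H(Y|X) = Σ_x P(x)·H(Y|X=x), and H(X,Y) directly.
H(X) = 1.5157 bits, H(Y|X) = 1.5135 bits, H(X,Y) = 3.0292 bits

Marginal of X (row sums):
  P(X=0) = 0.129 + 0.061 + 0.004 + 0.001 = 0.195
  P(X=1) = 0.052 + 0.119 + 0.051 + 0.198 = 0.420
  P(X=2) = 0.024 + 0.031 + 0.240 + 0.090 = 0.385
H(X) = -[0.195·log₂(0.195) + 0.420·log₂(0.420) + 0.385·log₂(0.385)]
  = 0.4599 + 0.5256 + 0.5302 = 1.5157 bits

H(Y|X) = Σ_x P(x)·H(Y|X=x):
  X=0: P(X=0) = 0.195, P(Y|X=0) = (43/65, 61/195, 4/195, 1/195) → H(Y|X=0) = 1.0729
  X=1: P(X=1) = 0.420, P(Y|X=1) = (13/105, 17/60, 17/140, 33/70) → H(Y|X=1) = 1.7695
  X=2: P(X=2) = 0.385, P(Y|X=2) = (24/385, 31/385, 48/77, 18/77) → H(Y|X=2) = 1.4574
H(Y|X) = 0.195·1.0729 + 0.420·1.7695 + 0.385·1.4574 = 1.5135 bits

H(X,Y) = -Σ_{x,y} P(x,y) log₂ P(x,y). Per-cell terms -P(x,y)·log₂P(x,y):
  X=0: 0.3811, 0.2461, 0.0319, 0.0100
  X=1: 0.2218, 0.3654, 0.2190, 0.4626
  X=2: 0.1291, 0.1554, 0.4941, 0.3127
Sum of the 12 terms: H(X,Y) = 3.0292 bits

Chain rule check:
  H(X) + H(Y|X) = 1.5157 + 1.5135 = 3.0292 bits
  H(X,Y) = 3.0292 bits
✓ Chain rule verified.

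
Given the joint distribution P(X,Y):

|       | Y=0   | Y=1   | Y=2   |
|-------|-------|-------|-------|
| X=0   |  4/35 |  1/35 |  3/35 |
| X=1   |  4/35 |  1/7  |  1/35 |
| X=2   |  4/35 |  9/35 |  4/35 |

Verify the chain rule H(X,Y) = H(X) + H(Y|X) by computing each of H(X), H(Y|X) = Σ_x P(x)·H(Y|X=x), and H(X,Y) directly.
H(X) = 1.5091 bits, H(Y|X) = 1.4232 bits, H(X,Y) = 2.9323 bits

Marginal of X (row sums):
  P(X=0) = 4/35 + 1/35 + 3/35 = 8/35
  P(X=1) = 4/35 + 1/7 + 1/35 = 2/7
  P(X=2) = 4/35 + 9/35 + 4/35 = 17/35
H(X) = -[(8/35)·log₂(8/35) + (2/7)·log₂(2/7) + (17/35)·log₂(17/35)]
  = 0.4867 + 0.5164 + 0.5060 = 1.5091 bits

H(Y|X) = Σ_x P(x)·H(Y|X=x):
  X=0: P(X=0) = 8/35, P(Y|X=0) = (1/2, 1/8, 3/8) → H(Y|X=0) = 1.4056
  X=1: P(X=1) = 2/7, P(Y|X=1) = (2/5, 1/2, 1/10) → H(Y|X=1) = 1.3610
  X=2: P(X=2) = 17/35, P(Y|X=2) = (4/17, 9/17, 4/17) → H(Y|X=2) = 1.4681
H(Y|X) = (8/35)·1.4056 + (2/7)·1.3610 + (17/35)·1.4681 = 1.4232 bits

H(X,Y) = -Σ_{x,y} P(x,y) log₂ P(x,y). Per-cell terms -P(x,y)·log₂P(x,y):
  X=0: 0.3576, 0.1466, 0.3038
  X=1: 0.3576, 0.4011, 0.1466
  X=2: 0.3576, 0.5038, 0.3576
Sum of the 9 terms: H(X,Y) = 2.9323 bits

Chain rule check:
  H(X) + H(Y|X) = 1.5091 + 1.4232 = 2.9323 bits
  H(X,Y) = 2.9323 bits
✓ Chain rule verified.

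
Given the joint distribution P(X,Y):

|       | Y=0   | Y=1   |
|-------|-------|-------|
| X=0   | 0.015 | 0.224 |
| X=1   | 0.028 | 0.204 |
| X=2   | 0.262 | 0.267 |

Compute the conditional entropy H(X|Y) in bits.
1.3143 bits

H(X|Y) = H(X,Y) - H(Y)

H(X,Y) = -Σ_{x,y} P(x,y) log₂ P(x,y). Per-cell terms -P(x,y)·log₂P(x,y):
  X=0: 0.0909, 0.4835
  X=1: 0.1444, 0.4678
  X=2: 0.5063, 0.5087
Sum of the 6 terms: H(X,Y) = 2.2016 bits

Marginal of Y (column sums):
  P(Y=0) = 0.015 + 0.028 + 0.262 = 0.305
  P(Y=1) = 0.224 + 0.204 + 0.267 = 0.695
H(Y) = -[0.305·log₂(0.305) + 0.695·log₂(0.695)]
  = 0.5225 + 0.3648 = 0.8873 bits

H(X|Y) = H(X,Y) - H(Y) = 2.2016 - 0.8873 = 1.3143 bits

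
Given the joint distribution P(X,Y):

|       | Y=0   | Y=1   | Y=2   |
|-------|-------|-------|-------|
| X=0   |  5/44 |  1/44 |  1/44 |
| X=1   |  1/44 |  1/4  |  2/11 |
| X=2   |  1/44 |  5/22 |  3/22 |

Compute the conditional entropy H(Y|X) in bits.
1.2087 bits

H(Y|X) = H(X,Y) - H(X)

H(X,Y) = -Σ_{x,y} P(x,y) log₂ P(x,y). Per-cell terms -P(x,y)·log₂P(x,y):
  X=0: 0.35653, 0.12408, 0.12408
  X=1: 0.12408, 0.50000, 0.44717
  X=2: 0.12408, 0.48580, 0.39197
Sum of the 9 terms: H(X,Y) = 2.67779 bits

Marginal of X (row sums):
  P(X=0) = 5/44 + 1/44 + 1/44 = 7/44
  P(X=1) = 1/44 + 1/4 + 2/11 = 5/11
  P(X=2) = 1/44 + 5/22 + 3/22 = 17/44
H(X) = -[(7/44)·log₂(7/44) + (5/11)·log₂(5/11) + (17/44)·log₂(17/44)]
  = 0.42192 + 0.51705 + 0.53008 = 1.46905 bits

H(Y|X) = H(X,Y) - H(X) = 2.67779 - 1.46905 = 1.2087 bits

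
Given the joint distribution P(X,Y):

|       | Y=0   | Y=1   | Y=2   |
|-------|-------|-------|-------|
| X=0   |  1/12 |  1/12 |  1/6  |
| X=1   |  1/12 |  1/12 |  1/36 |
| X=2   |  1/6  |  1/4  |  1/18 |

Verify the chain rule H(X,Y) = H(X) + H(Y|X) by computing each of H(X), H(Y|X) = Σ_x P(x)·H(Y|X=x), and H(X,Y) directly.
H(X) = 1.4989 bits, H(Y|X) = 1.4330 bits, H(X,Y) = 2.9319 bits

Marginal of X (row sums):
  P(X=0) = 1/12 + 1/12 + 1/6 = 1/3
  P(X=1) = 1/12 + 1/12 + 1/36 = 7/36
  P(X=2) = 1/6 + 1/4 + 1/18 = 17/36
H(X) = -[(1/3)·log₂(1/3) + (7/36)·log₂(7/36) + (17/36)·log₂(17/36)]
  = 0.52832 + 0.45939 + 0.51116 = 1.4989 bits

H(Y|X) = Σ_x P(x)·H(Y|X=x):
  X=0: P(X=0) = 1/3, P(Y|X=0) = (1/4, 1/4, 1/2) → H(Y|X=0) = 1.50000
  X=1: P(X=1) = 7/36, P(Y|X=1) = (3/7, 3/7, 1/7) → H(Y|X=1) = 1.44882
  X=2: P(X=2) = 17/36, P(Y|X=2) = (6/17, 9/17, 2/17) → H(Y|X=2) = 1.37928
H(Y|X) = (1/3)·1.50000 + (7/36)·1.44882 + (17/36)·1.37928 = 1.4330 bits

H(X,Y) = -Σ_{x,y} P(x,y) log₂ P(x,y). Per-cell terms -P(x,y)·log₂P(x,y):
  X=0: 0.29875, 0.29875, 0.43083
  X=1: 0.29875, 0.29875, 0.14361
  X=2: 0.43083, 0.50000, 0.23166
Sum of the 9 terms: H(X,Y) = 2.9319 bits

Chain rule check:
  H(X) + H(Y|X) = 1.4989 + 1.4330 = 2.9319 bits
  H(X,Y) = 2.9319 bits
✓ Chain rule verified.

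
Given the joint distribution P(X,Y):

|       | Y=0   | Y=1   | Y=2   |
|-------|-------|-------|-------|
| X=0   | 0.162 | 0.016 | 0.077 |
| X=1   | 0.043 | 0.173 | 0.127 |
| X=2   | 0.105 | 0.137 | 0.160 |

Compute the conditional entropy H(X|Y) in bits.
1.3925 bits

H(X|Y) = H(X,Y) - H(Y)

H(X,Y) = -Σ_{x,y} P(x,y) log₂ P(x,y). Per-cell terms -P(x,y)·log₂P(x,y):
  X=0: 0.4254, 0.0955, 0.2848
  X=1: 0.1952, 0.4379, 0.3781
  X=2: 0.3414, 0.3929, 0.4230
Sum of the 9 terms: H(X,Y) = 2.9742 bits

Marginal of Y (column sums):
  P(Y=0) = 0.162 + 0.043 + 0.105 = 0.310
  P(Y=1) = 0.016 + 0.173 + 0.137 = 0.326
  P(Y=2) = 0.077 + 0.127 + 0.160 = 0.364
H(Y) = -[0.310·log₂(0.310) + 0.326·log₂(0.326) + 0.364·log₂(0.364)]
  = 0.5238 + 0.5272 + 0.5307 = 1.5817 bits

H(X|Y) = H(X,Y) - H(Y) = 2.9742 - 1.5817 = 1.3925 bits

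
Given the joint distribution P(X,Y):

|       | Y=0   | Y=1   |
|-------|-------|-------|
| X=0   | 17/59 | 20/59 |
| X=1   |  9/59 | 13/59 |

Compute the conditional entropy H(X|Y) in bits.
0.9511 bits

H(X|Y) = H(X,Y) - H(Y)

H(X,Y) = -Σ_{x,y} P(x,y) log₂ P(x,y). Per-cell terms -P(x,y)·log₂P(x,y):
  X=0: 0.51726, 0.52906
  X=1: 0.41380, 0.48082
Sum of the 4 terms: H(X,Y) = 1.9409 bits

Marginal of Y (column sums):
  P(Y=0) = 17/59 + 9/59 = 26/59
  P(Y=1) = 20/59 + 13/59 = 33/59
H(Y) = -[(26/59)·log₂(26/59) + (33/59)·log₂(33/59)]
  = 0.52097 + 0.46885 = 0.9898 bits

H(X|Y) = H(X,Y) - H(Y) = 1.9409 - 0.9898 = 0.9511 bits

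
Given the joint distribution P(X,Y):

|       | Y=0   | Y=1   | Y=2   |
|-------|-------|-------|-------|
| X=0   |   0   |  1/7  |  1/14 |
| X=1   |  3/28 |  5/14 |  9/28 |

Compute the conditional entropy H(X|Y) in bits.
0.7003 bits

H(X|Y) = H(X,Y) - H(Y)

H(X,Y) = -Σ_{x,y} P(x,y) log₂ P(x,y). Per-cell terms -P(x,y)·log₂P(x,y):
  X=0: 0.00000, 0.40105, 0.27195
  X=1: 0.34526, 0.53051, 0.52632
  (cells with P = 0 contribute 0)
Sum of the 6 terms: H(X,Y) = 2.0751 bits

Marginal of Y (column sums):
  P(Y=0) = 0 + 3/28 = 3/28
  P(Y=1) = 1/7 + 5/14 = 1/2
  P(Y=2) = 1/14 + 9/28 = 11/28
H(Y) = -[(3/28)·log₂(3/28) + (1/2)·log₂(1/2) + (11/28)·log₂(11/28)]
  = 0.34526 + 0.50000 + 0.52954 = 1.3748 bits

H(X|Y) = H(X,Y) - H(Y) = 2.0751 - 1.3748 = 0.7003 bits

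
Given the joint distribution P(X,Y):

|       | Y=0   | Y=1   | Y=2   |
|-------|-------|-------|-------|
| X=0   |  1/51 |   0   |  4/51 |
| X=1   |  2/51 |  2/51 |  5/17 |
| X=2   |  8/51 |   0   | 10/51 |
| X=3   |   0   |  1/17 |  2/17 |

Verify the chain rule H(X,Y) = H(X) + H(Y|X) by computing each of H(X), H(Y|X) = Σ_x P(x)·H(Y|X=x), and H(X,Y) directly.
H(X) = 1.8311 bits, H(Y|X) = 0.9377 bits, H(X,Y) = 2.7688 bits

Marginal of X (row sums):
  P(X=0) = 1/51 + 0 + 4/51 = 5/51
  P(X=1) = 2/51 + 2/51 + 5/17 = 19/51
  P(X=2) = 8/51 + 0 + 10/51 = 6/17
  P(X=3) = 0 + 1/17 + 2/17 = 3/17
H(X) = -[(5/51)·log₂(5/51) + (19/51)·log₂(19/51) + (6/17)·log₂(6/17) + (3/17)·log₂(3/17)]
  = 0.328480 + 0.530695 + 0.530294 + 0.441618 = 1.8311 bits

H(Y|X) = Σ_x P(x)·H(Y|X=x):
  X=0: P(X=0) = 5/51, P(Y|X=0) = (1/5, 0, 4/5) → H(Y|X=0) = 0.721928
  X=1: P(X=1) = 19/51, P(Y|X=1) = (2/19, 2/19, 15/19) → H(Y|X=1) = 0.953014
  X=2: P(X=2) = 6/17, P(Y|X=2) = (4/9, 0, 5/9) → H(Y|X=2) = 0.991076
  X=3: P(X=3) = 3/17, P(Y|X=3) = (0, 1/3, 2/3) → H(Y|X=3) = 0.918296
H(Y|X) = (5/51)·0.721928 + (19/51)·0.953014 + (6/17)·0.991076 + (3/17)·0.918296 = 0.9377 bits

H(X,Y) = -Σ_{x,y} P(x,y) log₂ P(x,y). Per-cell terms -P(x,y)·log₂P(x,y):
  X=0: 0.111224, 0.000000, 0.288033
  X=1: 0.183232, 0.183232, 0.519275
  X=2: 0.419204, 0.000000, 0.460882
  X=3: 0.000000, 0.240439, 0.363231
  (cells with P = 0 contribute 0)
Sum of the 12 terms: H(X,Y) = 2.7688 bits

Chain rule check:
  H(X) + H(Y|X) = 1.8311 + 0.9377 = 2.7688 bits
  H(X,Y) = 2.7688 bits
✓ Chain rule verified.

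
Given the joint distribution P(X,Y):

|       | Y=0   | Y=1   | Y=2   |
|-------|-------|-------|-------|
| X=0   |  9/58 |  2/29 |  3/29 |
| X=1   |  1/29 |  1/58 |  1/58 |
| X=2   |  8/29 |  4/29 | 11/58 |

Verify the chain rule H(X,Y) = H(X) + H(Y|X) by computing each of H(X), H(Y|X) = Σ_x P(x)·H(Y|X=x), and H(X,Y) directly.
H(X) = 1.2332 bits, H(Y|X) = 1.5197 bits, H(X,Y) = 2.7529 bits

Marginal of X (row sums):
  P(X=0) = 9/58 + 2/29 + 3/29 = 19/58
  P(X=1) = 1/29 + 1/58 + 1/58 = 2/29
  P(X=2) = 8/29 + 4/29 + 11/58 = 35/58
H(X) = -[(19/58)·log₂(19/58) + (2/29)·log₂(2/29) + (35/58)·log₂(35/58)]
  = 0.5274 + 0.2661 + 0.4397 = 1.2332 bits

H(Y|X) = Σ_x P(x)·H(Y|X=x):
  X=0: P(X=0) = 19/58, P(Y|X=0) = (9/19, 4/19, 6/19) → H(Y|X=0) = 1.5090
  X=1: P(X=1) = 2/29, P(Y|X=1) = (1/2, 1/4, 1/4) → H(Y|X=1) = 1.5000
  X=2: P(X=2) = 35/58, P(Y|X=2) = (16/35, 8/35, 11/35) → H(Y|X=2) = 1.5277
H(Y|X) = (19/58)·1.5090 + (2/29)·1.5000 + (35/58)·1.5277 = 1.5197 bits

H(X,Y) = -Σ_{x,y} P(x,y) log₂ P(x,y). Per-cell terms -P(x,y)·log₂P(x,y):
  X=0: 0.4171, 0.2661, 0.3386
  X=1: 0.1675, 0.1010, 0.1010
  X=2: 0.5125, 0.3942, 0.4549
Sum of the 9 terms: H(X,Y) = 2.7529 bits

Chain rule check:
  H(X) + H(Y|X) = 1.2332 + 1.5197 = 2.7529 bits
  H(X,Y) = 2.7529 bits
✓ Chain rule verified.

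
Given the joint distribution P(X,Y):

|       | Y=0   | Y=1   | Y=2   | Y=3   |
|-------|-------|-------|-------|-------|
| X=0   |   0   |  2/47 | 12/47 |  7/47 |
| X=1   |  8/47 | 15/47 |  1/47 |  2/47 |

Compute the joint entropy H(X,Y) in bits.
2.3785 bits

H(X,Y) = -Σ_{x,y} P(x,y) log₂ P(x,y). Per-cell terms -P(x,y)·log₂P(x,y):
  X=0: 0.00000, 0.19381, 0.50288, 0.40916
  X=1: 0.43482, 0.52586, 0.11818, 0.19381
  (cells with P = 0 contribute 0)
Sum of the 8 terms: H(X,Y) = 2.3785 bits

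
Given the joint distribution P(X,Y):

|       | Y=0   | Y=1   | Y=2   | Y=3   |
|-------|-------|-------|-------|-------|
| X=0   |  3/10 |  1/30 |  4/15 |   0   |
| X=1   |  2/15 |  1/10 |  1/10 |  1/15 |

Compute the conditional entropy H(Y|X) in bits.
1.5346 bits

H(Y|X) = H(X,Y) - H(X)

H(X,Y) = -Σ_{x,y} P(x,y) log₂ P(x,y). Per-cell terms -P(x,y)·log₂P(x,y):
  X=0: 0.521090, 0.163563, 0.508504, 0.000000
  X=1: 0.387585, 0.332193, 0.332193, 0.260459
  (cells with P = 0 contribute 0)
Sum of the 8 terms: H(X,Y) = 2.50559 bits

Marginal of X (row sums):
  P(X=0) = 3/10 + 1/30 + 4/15 + 0 = 3/5
  P(X=1) = 2/15 + 1/10 + 1/10 + 1/15 = 2/5
H(X) = -[(3/5)·log₂(3/5) + (2/5)·log₂(2/5)]
  = 0.442179 + 0.528771 = 0.97095 bits

H(Y|X) = H(X,Y) - H(X) = 2.50559 - 0.97095 = 1.5346 bits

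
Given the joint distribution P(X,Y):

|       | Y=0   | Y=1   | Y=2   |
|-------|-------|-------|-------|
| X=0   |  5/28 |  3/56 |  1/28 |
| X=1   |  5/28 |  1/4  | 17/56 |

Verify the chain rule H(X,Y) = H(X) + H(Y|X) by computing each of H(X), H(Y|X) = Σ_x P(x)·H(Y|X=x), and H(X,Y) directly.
H(X) = 0.8384 bits, H(Y|X) = 1.4693 bits, H(X,Y) = 2.3077 bits

Marginal of X (row sums):
  P(X=0) = 5/28 + 3/56 + 1/28 = 15/56
  P(X=1) = 5/28 + 1/4 + 17/56 = 41/56
H(X) = -[(15/56)·log₂(15/56) + (41/56)·log₂(41/56)]
  = 0.50905 + 0.32932 = 0.8384 bits

H(Y|X) = Σ_x P(x)·H(Y|X=x):
  X=0: P(X=0) = 15/56, P(Y|X=0) = (2/3, 1/5, 2/15) → H(Y|X=0) = 1.24195
  X=1: P(X=1) = 41/56, P(Y|X=1) = (10/41, 14/41, 17/41) → H(Y|X=1) = 1.55245
H(Y|X) = (15/56)·1.24195 + (41/56)·1.55245 = 1.4693 bits

H(X,Y) = -Σ_{x,y} P(x,y) log₂ P(x,y). Per-cell terms -P(x,y)·log₂P(x,y):
  X=0: 0.44383, 0.22620, 0.17169
  X=1: 0.44383, 0.50000, 0.52211
Sum of the 6 terms: H(X,Y) = 2.3077 bits

Chain rule check:
  H(X) + H(Y|X) = 0.8384 + 1.4693 = 2.3077 bits
  H(X,Y) = 2.3077 bits
✓ Chain rule verified.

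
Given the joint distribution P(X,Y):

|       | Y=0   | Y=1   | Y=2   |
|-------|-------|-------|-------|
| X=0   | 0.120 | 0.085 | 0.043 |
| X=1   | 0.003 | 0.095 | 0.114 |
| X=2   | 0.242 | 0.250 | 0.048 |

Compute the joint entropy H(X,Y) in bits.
2.7751 bits

H(X,Y) = -Σ_{x,y} P(x,y) log₂ P(x,y). Per-cell terms -P(x,y)·log₂P(x,y):
  X=0: 0.3671, 0.3023, 0.1952
  X=1: 0.0251, 0.3226, 0.3571
  X=2: 0.4954, 0.5000, 0.2103
Sum of the 9 terms: H(X,Y) = 2.7751 bits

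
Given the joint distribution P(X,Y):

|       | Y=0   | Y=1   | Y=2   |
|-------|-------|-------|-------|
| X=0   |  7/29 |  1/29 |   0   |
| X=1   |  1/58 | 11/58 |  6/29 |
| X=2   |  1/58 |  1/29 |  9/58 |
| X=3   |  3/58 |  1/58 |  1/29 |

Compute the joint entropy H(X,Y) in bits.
2.8638 bits

H(X,Y) = -Σ_{x,y} P(x,y) log₂ P(x,y). Per-cell terms -P(x,y)·log₂P(x,y):
  X=0: 0.4950, 0.1675, 0.0000
  X=1: 0.1010, 0.4549, 0.4703
  X=2: 0.1010, 0.1675, 0.4171
  X=3: 0.2210, 0.1010, 0.1675
  (cells with P = 0 contribute 0)
Sum of the 12 terms: H(X,Y) = 2.8638 bits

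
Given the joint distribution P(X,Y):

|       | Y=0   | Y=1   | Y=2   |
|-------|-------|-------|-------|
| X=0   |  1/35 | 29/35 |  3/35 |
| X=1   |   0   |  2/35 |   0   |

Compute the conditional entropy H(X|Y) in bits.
0.3057 bits

H(X|Y) = H(X,Y) - H(Y)

H(X,Y) = -Σ_{x,y} P(x,y) log₂ P(x,y). Per-cell terms -P(x,y)·log₂P(x,y):
  X=0: 0.14655, 0.22479, 0.30380
  X=1: 0.00000, 0.23596, 0.00000
  (cells with P = 0 contribute 0)
Sum of the 6 terms: H(X,Y) = 0.9111 bits

Marginal of Y (column sums):
  P(Y=0) = 1/35 + 0 = 1/35
  P(Y=1) = 29/35 + 2/35 = 31/35
  P(Y=2) = 3/35 + 0 = 3/35
H(Y) = -[(1/35)·log₂(1/35) + (31/35)·log₂(31/35) + (3/35)·log₂(3/35)]
  = 0.14655 + 0.15508 + 0.30380 = 0.6054 bits

H(X|Y) = H(X,Y) - H(Y) = 0.9111 - 0.6054 = 0.3057 bits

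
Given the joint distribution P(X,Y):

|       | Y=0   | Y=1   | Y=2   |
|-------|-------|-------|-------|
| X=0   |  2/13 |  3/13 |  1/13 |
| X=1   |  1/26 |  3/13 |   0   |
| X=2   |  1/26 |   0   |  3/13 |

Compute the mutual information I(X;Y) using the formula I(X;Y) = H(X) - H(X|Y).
0.5342 bits

I(X;Y) = H(X) - H(X|Y)

Marginal of X (row sums):
  P(X=0) = 2/13 + 3/13 + 1/13 = 6/13
  P(X=1) = 1/26 + 3/13 + 0 = 7/26
  P(X=2) = 1/26 + 0 + 3/13 = 7/26
H(X) = -[(6/13)·log₂(6/13) + (7/26)·log₂(7/26) + (7/26)·log₂(7/26)]
  = 0.5148 + 0.5097 + 0.5097 = 1.5342 bits

Marginal of Y (column sums):
  P(Y=0) = 2/13 + 1/26 + 1/26 = 3/13
  P(Y=1) = 3/13 + 3/13 + 0 = 6/13
  P(Y=2) = 1/13 + 0 + 3/13 = 4/13
H(X|Y) = Σ_y P(y)·H(X|Y=y):
  Y=0: P(Y=0) = 3/13, P(X|Y=0) = (2/3, 1/6, 1/6) → H(X|Y=0) = 1.2516
  Y=1: P(Y=1) = 6/13, P(X|Y=1) = (1/2, 1/2, 0) → H(X|Y=1) = 1.0000
  Y=2: P(Y=2) = 4/13, P(X|Y=2) = (1/4, 0, 3/4) → H(X|Y=2) = 0.8113
H(X|Y) = (3/13)·1.2516 + (6/13)·1.0000 + (4/13)·0.8113 = 1.0000 bits

I(X;Y) = H(X) - H(X|Y) = 1.5342 - 1.0000 = 0.5342 bits

Cross-check via I(X;Y) = H(X) + H(Y) - H(X,Y): computing H(Y) from the column sums and H(X,Y) from the 9 cells in the same way gives H(Y) = 1.5262 bits and H(X,Y) = 2.5262 bits, so
I(X;Y) = 1.5342 + 1.5262 - 2.5262 = 0.5342 bits ✓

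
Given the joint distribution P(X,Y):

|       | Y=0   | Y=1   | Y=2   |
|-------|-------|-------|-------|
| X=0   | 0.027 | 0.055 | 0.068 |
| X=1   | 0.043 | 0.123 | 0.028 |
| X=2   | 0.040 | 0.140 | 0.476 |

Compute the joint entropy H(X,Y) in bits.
2.4387 bits

H(X,Y) = -Σ_{x,y} P(x,y) log₂ P(x,y). Per-cell terms -P(x,y)·log₂P(x,y):
  X=0: 0.1407, 0.2301, 0.2637
  X=1: 0.1952, 0.3719, 0.1444
  X=2: 0.1858, 0.3971, 0.5098
Sum of the 9 terms: H(X,Y) = 2.4387 bits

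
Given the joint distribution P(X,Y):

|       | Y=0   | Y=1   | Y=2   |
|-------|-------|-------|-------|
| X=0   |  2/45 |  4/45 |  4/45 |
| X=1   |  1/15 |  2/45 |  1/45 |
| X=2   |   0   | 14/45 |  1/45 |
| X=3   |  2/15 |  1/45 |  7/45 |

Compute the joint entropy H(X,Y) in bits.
2.9759 bits

H(X,Y) = -Σ_{x,y} P(x,y) log₂ P(x,y). Per-cell terms -P(x,y)·log₂P(x,y):
  X=0: 0.19964, 0.31039, 0.31039
  X=1: 0.26046, 0.19964, 0.12204
  X=2: 0.00000, 0.52407, 0.12204
  X=3: 0.38759, 0.12204, 0.41759
  (cells with P = 0 contribute 0)
Sum of the 12 terms: H(X,Y) = 2.9759 bits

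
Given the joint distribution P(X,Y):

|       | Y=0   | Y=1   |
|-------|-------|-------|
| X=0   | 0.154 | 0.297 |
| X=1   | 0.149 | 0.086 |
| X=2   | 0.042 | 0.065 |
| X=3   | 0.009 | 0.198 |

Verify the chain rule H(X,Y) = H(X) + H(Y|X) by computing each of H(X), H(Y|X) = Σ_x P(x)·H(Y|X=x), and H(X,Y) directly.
H(X) = 1.8245 bits, H(Y|X) = 0.7972 bits, H(X,Y) = 2.6217 bits

Marginal of X (row sums):
  P(X=0) = 0.154 + 0.297 = 0.451
  P(X=1) = 0.149 + 0.086 = 0.235
  P(X=2) = 0.042 + 0.065 = 0.107
  P(X=3) = 0.009 + 0.198 = 0.207
H(X) = -[0.451·log₂(0.451) + 0.235·log₂(0.235) + 0.107·log₂(0.107) + 0.207·log₂(0.207)]
  = 0.51811 + 0.49098 + 0.34500 + 0.47037 = 1.8245 bits

H(Y|X) = Σ_x P(x)·H(Y|X=x):
  X=0: P(X=0) = 0.451, P(Y|X=0) = (14/41, 27/41) → H(Y|X=0) = 0.92621
  X=1: P(X=1) = 0.235, P(Y|X=1) = (149/235, 86/235) → H(Y|X=1) = 0.94752
  X=2: P(X=2) = 0.107, P(Y|X=2) = (42/107, 65/107) → H(Y|X=2) = 0.96641
  X=3: P(X=3) = 0.207, P(Y|X=3) = (1/23, 22/23) → H(Y|X=3) = 0.25802
H(Y|X) = 0.451·0.92621 + 0.235·0.94752 + 0.107·0.96641 + 0.207·0.25802 = 0.7972 bits

H(X,Y) = -Σ_{x,y} P(x,y) log₂ P(x,y). Per-cell terms -P(x,y)·log₂P(x,y):
  X=0: 0.41565, 0.52019
  X=1: 0.40925, 0.30440
  X=2: 0.19209, 0.25632
  X=3: 0.06116, 0.46261
Sum of the 8 terms: H(X,Y) = 2.6217 bits

Chain rule check:
  H(X) + H(Y|X) = 1.8245 + 0.7972 = 2.6217 bits
  H(X,Y) = 2.6217 bits
✓ Chain rule verified.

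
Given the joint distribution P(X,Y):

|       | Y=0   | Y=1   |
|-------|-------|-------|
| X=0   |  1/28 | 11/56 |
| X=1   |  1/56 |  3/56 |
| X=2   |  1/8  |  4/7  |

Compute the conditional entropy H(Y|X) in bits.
0.6746 bits

H(Y|X) = H(X,Y) - H(X)

H(X,Y) = -Σ_{x,y} P(x,y) log₂ P(x,y). Per-cell terms -P(x,y)·log₂P(x,y):
  X=0: 0.17169, 0.46120
  X=1: 0.10370, 0.22620
  X=2: 0.37500, 0.46135
Sum of the 6 terms: H(X,Y) = 1.79914 bits

Marginal of X (row sums):
  P(X=0) = 1/28 + 11/56 = 13/56
  P(X=1) = 1/56 + 3/56 = 1/14
  P(X=2) = 1/8 + 4/7 = 39/56
H(X) = -[(13/56)·log₂(13/56) + (1/14)·log₂(1/14) + (39/56)·log₂(39/56)]
  = 0.48911 + 0.27195 + 0.36350 = 1.12456 bits

H(Y|X) = H(X,Y) - H(X) = 1.79914 - 1.12456 = 0.6746 bits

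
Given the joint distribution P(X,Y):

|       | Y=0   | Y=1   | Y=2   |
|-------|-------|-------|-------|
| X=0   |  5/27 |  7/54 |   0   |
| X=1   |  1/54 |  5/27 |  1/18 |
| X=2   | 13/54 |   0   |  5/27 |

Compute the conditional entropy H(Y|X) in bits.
1.0123 bits

H(Y|X) = H(X,Y) - H(X)

H(X,Y) = -Σ_{x,y} P(x,y) log₂ P(x,y). Per-cell terms -P(x,y)·log₂P(x,y):
  X=0: 0.45055, 0.38209, 0.00000
  X=1: 0.10657, 0.45055, 0.23166
  X=2: 0.49459, 0.00000, 0.45055
  (cells with P = 0 contribute 0)
Sum of the 9 terms: H(X,Y) = 2.5666 bits

Marginal of X (row sums):
  P(X=0) = 5/27 + 7/54 + 0 = 17/54
  P(X=1) = 1/54 + 5/27 + 1/18 = 7/27
  P(X=2) = 13/54 + 0 + 5/27 = 23/54
H(X) = -[(17/54)·log₂(17/54) + (7/27)·log₂(7/27) + (23/54)·log₂(23/54)]
  = 0.52493 + 0.50492 + 0.52445 = 1.5543 bits

H(Y|X) = H(X,Y) - H(X) = 2.5666 - 1.5543 = 1.0123 bits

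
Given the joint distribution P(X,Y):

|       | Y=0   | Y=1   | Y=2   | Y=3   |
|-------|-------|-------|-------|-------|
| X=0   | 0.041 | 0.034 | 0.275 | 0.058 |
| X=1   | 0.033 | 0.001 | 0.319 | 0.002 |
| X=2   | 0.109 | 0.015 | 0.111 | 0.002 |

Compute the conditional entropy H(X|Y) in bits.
1.3620 bits

H(X|Y) = H(X,Y) - H(Y)

H(X,Y) = -Σ_{x,y} P(x,y) log₂ P(x,y). Per-cell terms -P(x,y)·log₂P(x,y):
  X=0: 0.1889, 0.1659, 0.5122, 0.2383
  X=1: 0.1624, 0.0100, 0.5258, 0.0179
  X=2: 0.3485, 0.0909, 0.3520, 0.0179
Sum of the 12 terms: H(X,Y) = 2.6307 bits

Marginal of Y (column sums):
  P(Y=0) = 0.041 + 0.033 + 0.109 = 0.183
  P(Y=1) = 0.034 + 0.001 + 0.015 = 0.050
  P(Y=2) = 0.275 + 0.319 + 0.111 = 0.705
  P(Y=3) = 0.058 + 0.002 + 0.002 = 0.062
H(Y) = -[0.183·log₂(0.183) + 0.050·log₂(0.050) + 0.705·log₂(0.705) + 0.062·log₂(0.062)]
  = 0.4484 + 0.2161 + 0.3555 + 0.2487 = 1.2687 bits

H(X|Y) = H(X,Y) - H(Y) = 2.6307 - 1.2687 = 1.3620 bits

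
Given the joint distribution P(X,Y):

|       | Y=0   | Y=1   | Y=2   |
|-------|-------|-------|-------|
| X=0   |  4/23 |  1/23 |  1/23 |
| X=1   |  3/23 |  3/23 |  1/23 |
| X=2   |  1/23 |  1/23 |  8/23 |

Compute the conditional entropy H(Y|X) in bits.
1.1683 bits

H(Y|X) = H(X,Y) - H(X)

H(X,Y) = -Σ_{x,y} P(x,y) log₂ P(x,y). Per-cell terms -P(x,y)·log₂P(x,y):
  X=0: 0.43888, 0.19668, 0.19668
  X=1: 0.38330, 0.38330, 0.19668
  X=2: 0.19668, 0.19668, 0.52993
Sum of the 9 terms: H(X,Y) = 2.7188 bits

Marginal of X (row sums):
  P(X=0) = 4/23 + 1/23 + 1/23 = 6/23
  P(X=1) = 3/23 + 3/23 + 1/23 = 7/23
  P(X=2) = 1/23 + 1/23 + 8/23 = 10/23
H(X) = -[(6/23)·log₂(6/23) + (7/23)·log₂(7/23) + (10/23)·log₂(10/23)]
  = 0.50572 + 0.52232 + 0.52245 = 1.5505 bits

H(Y|X) = H(X,Y) - H(X) = 2.7188 - 1.5505 = 1.1683 bits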